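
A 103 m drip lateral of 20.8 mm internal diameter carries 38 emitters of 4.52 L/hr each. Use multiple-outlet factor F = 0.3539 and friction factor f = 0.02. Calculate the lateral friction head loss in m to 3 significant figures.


Approach: apply Darcy-Weisbach with the multiple-outlet F-factor, Q = n*q/(3600*1000) m^3/s; v = Q/A; hf = F*f*(L/D)*(v^2/(2g)).
Q = 38*4.52/(3600*1000) = 4.7711e-05 m^3/s
A = pi*(20.8e-3/2)^2 = 3.3979e-04 m^2, so v = Q/A = 0.14041 m/s
hf = 0.3539*0.02*(103/0.0208)*(0.14041^2/(2*9.81)) = 0.0352 m
Therefore the lateral friction head loss = 0.0352 m.


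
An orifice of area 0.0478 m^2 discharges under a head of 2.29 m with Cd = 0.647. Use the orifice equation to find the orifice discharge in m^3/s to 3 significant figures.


Approach: apply the orifice equation, Q = Cd*A*sqrt(2*g*h).
Q = 0.647 * 0.0478 * sqrt(2*9.81*2.29) = 0.207 m^3/s
Therefore the orifice discharge = 0.207 m^3/s.


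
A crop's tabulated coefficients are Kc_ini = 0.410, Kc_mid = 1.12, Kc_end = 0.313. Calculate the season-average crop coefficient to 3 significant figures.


Approach: apply a simple seasonal average, Kc_avg = (Kc_ini + Kc_mid + Kc_end)/3.
Kc_avg = (0.410 + 1.12 + 0.313)/3 = 0.614
Therefore the season-average crop coefficient = 0.614.


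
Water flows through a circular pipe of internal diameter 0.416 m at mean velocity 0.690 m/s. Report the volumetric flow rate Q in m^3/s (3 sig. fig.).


Approach: apply the continuity equation for pipe flow, Q = A * v with A = pi*(D/2)^2.
A = pi*(0.416/2)^2 = 0.13592 m^2
Q = 0.13592 * 0.690 = 0.0938 m^3/s
Therefore the volumetric flow rate Q = 0.0938 m^3/s.


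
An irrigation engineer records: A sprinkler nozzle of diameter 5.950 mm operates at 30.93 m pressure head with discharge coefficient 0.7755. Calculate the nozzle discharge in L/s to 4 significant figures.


Approach: apply the orifice equation, Q = Cd*A*sqrt(2*g*h), A = pi*(d/2)^2.
A = pi*(5.950e-3/2)^2 = 2.78051e-05 m^2
Q = 0.7755 * 2.78051e-05 * sqrt(2*9.81*30.93) * 1000 = 0.5312 L/s
Therefore the nozzle discharge = 0.5312 L/s.


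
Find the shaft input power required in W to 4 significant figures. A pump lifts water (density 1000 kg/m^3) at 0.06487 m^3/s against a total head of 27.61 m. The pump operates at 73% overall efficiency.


Approach: apply hydraulic power then efficiency conversion, P = rho*g*Q*H; P_in = P/eta.
Step 1 — hydraulic power (P = rho*g*Q*H):
  P = 1000 * 9.81 * 0.06487 * 27.61 = 17570.3 W
Step 2 — input power: P_in = P/eta = 17570.3 / 0.73 = 24070 W
Therefore the shaft input power required = 24070 W.


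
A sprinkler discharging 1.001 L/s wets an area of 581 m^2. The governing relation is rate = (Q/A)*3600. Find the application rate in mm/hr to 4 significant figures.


rate = (1.001 / 581) * 3600 = 6.202 mm/hr
Therefore the application rate = 6.202 mm/hr.


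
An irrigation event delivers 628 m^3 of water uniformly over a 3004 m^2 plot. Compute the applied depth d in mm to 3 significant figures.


Approach: apply depth from volume over area, d = (V/A)*1000.
d = (628 / 3004) * 1000 = 209 mm
Therefore the applied depth d = 209 mm.


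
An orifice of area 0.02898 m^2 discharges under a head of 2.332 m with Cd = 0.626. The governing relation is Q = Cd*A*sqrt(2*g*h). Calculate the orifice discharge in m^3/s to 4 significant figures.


Q = 0.626 * 0.02898 * sqrt(2*9.81*2.332) = 0.1227 m^3/s
Therefore the orifice discharge = 0.1227 m^3/s.


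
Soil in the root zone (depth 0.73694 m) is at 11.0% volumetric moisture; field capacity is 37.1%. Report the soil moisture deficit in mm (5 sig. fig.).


Approach: apply the soil moisture deficit relation, SMD = (FC - theta)/100 * depth * 1000.
SMD = (37.1 - 11.0)/100 * 0.73694 * 1000 = 192.34 mm
Therefore the soil moisture deficit = 192.34 mm.


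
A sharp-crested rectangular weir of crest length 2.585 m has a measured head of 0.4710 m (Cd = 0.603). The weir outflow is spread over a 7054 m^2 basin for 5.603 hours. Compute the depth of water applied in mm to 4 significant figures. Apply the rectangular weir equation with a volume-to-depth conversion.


Approach: apply the rectangular weir equation with a volume-to-depth conversion, Q = (2/3)*Cd*L*sqrt(2g)*H^1.5; d = Q*t/A * 1000.
Step 1 — weir discharge:
  Q = (2/3)*0.603*2.585*sqrt(2*9.81)*0.4710^1.5 = 1.48788 m^3/s
Step 2 — volume: V = 1.48788 * 5.603*3600 = 30011.7 m^3
Step 3 — depth: d = V/A * 1000 = 30011.7/7054 * 1000 = 4255 mm
Therefore the depth of water applied = 4255 mm.


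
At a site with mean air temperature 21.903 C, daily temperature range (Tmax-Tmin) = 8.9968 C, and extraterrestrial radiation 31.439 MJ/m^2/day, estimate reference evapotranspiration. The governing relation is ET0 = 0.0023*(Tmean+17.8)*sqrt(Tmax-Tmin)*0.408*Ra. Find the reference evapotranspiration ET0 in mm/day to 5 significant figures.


ET0 = 0.0023*(21.903+17.8)*sqrt(8.9968)*0.408*31.439 = 3.5134 mm/day
Therefore the reference evapotranspiration ET0 = 3.5134 mm/day.


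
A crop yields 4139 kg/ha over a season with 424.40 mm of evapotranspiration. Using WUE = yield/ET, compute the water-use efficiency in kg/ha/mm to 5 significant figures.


WUE = 4139 / 424.40 = 9.7526 kg/ha/mm
Therefore the water-use efficiency = 9.7526 kg/ha/mm.


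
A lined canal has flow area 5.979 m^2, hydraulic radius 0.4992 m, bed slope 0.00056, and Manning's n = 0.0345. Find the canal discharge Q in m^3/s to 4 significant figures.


Approach: apply Manning's equation, Q = (1/n)*A*R^(2/3)*S^(1/2).
Q = (1/0.0345) * 5.979 * 0.4992^(2/3) * 0.00056^(1/2) = 2.581 m^3/s
Therefore the canal discharge Q = 2.581 m^3/s.


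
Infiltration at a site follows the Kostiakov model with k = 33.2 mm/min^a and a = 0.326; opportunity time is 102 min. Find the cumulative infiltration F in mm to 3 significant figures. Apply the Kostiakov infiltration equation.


Approach: apply the Kostiakov infiltration equation, F = k*t^a.
F = 33.2 * 102^0.326 = 150 mm
Therefore the cumulative infiltration F = 150 mm.


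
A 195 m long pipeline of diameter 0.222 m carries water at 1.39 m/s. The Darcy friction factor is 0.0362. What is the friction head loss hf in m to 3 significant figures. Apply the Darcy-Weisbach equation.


Approach: apply the Darcy-Weisbach equation, hf = f*(L/D)*(v^2/(2g)).
hf = 0.0362 * (195/0.222) * (1.39^2 / (2*9.81))
hf = 3.13 m
Therefore the friction head loss hf = 3.13 m.


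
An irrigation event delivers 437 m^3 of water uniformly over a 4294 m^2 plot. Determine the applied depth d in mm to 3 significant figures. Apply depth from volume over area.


Approach: apply depth from volume over area, d = (V/A)*1000.
d = (437 / 4294) * 1000 = 102 mm
Therefore the applied depth d = 102 mm.


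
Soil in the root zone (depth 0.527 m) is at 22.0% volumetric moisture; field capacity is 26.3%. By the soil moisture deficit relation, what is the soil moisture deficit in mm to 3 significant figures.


Approach: apply the soil moisture deficit relation, SMD = (FC - theta)/100 * depth * 1000.
SMD = (26.3 - 22.0)/100 * 0.527 * 1000 = 22.7 mm
Therefore the soil moisture deficit = 22.7 mm.


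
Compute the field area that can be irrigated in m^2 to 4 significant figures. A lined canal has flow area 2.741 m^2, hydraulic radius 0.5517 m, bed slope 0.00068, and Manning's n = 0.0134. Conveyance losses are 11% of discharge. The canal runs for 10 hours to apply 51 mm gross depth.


Approach: apply Manning's equation with a conveyance and depth budget, Q = (1/n)*A*R^(2/3)*S^(1/2); Q_field = Q*(1-loss); Area = Q_field*t/(d/1000).
Step 1 — canal discharge (Manning's equation):
  Q = (1/0.0134) * 2.741 * 0.5517^(2/3) * 0.00068^(1/2) = 3.58807 m^3/s
Step 2 — delivered flow: Q_field = 3.58807*(1 - 11/100) = 3.19338 m^3/s
Step 3 — volume delivered: V = 3.19338 * 10*3600 = 114962 m^3
Step 4 — area served: A = V / (depth/1000) = 114962 / 0.051 = 2254000 m^2
Therefore the field area that can be irrigated = 2254000 m^2.


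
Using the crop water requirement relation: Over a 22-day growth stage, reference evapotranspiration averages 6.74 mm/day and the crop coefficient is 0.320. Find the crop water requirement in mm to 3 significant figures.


Approach: apply the crop water requirement relation, CWR = ET0 * Kc * days.
CWR = 6.74 * 0.320 * 22 = 47.4 mm
Therefore the crop water requirement = 47.4 mm.


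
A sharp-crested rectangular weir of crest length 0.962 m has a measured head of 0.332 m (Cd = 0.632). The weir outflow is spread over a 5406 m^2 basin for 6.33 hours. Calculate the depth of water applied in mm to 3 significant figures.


Approach: apply the rectangular weir equation with a volume-to-depth conversion, Q = (2/3)*Cd*L*sqrt(2g)*H^1.5; d = Q*t/A * 1000.
Step 1 — weir discharge:
  Q = (2/3)*0.632*0.962*sqrt(2*9.81)*0.332^1.5 = 0.34345 m^3/s
Step 2 — volume: V = 0.34345 * 6.33*3600 = 7826.4 m^3
Step 3 — depth: d = V/A * 1000 = 7826.4/5406 * 1000 = 1450 mm
Therefore the depth of water applied = 1450 mm.


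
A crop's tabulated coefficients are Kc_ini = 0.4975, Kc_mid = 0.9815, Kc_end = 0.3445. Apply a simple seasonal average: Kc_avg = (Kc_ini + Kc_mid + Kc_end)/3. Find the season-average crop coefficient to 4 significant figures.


Kc_avg = (0.4975 + 0.9815 + 0.3445)/3 = 0.6078
Therefore the season-average crop coefficient = 0.6078.


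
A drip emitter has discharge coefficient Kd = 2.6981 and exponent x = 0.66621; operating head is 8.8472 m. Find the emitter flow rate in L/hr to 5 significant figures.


Approach: apply the emitter characteristic equation, q = Kd * h^x.
q = 2.6981 * 8.8472^0.66621 = 11.530 L/hr
Therefore the emitter flow rate = 11.530 L/hr.


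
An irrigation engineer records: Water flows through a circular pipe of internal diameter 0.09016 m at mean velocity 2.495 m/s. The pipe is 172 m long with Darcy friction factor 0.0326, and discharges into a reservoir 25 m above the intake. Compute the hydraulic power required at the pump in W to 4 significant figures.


Approach: apply continuity + Darcy-Weisbach + hydraulic power, Q = A*v; hf = f*(L/D)*(v^2/(2g)); H = static + hf; P = rho*g*Q*H.
Step 1 — flow rate (continuity, Q = A*v):
  A = pi*(0.09016/2)^2 = 0.00638436 m^2
  Q = 0.00638436 * 2.495 = 0.0159290 m^3/s
Step 2 — friction head loss (Darcy-Weisbach):
  hf = 0.0326 * (172/0.09016) * (2.495^2 / (2*9.81))
  hf = 19.7321 m
Step 3 — total head: H = 25 + 19.7321 = 44.7321 m
Step 4 — hydraulic power (P = rho*g*Q*H):
  P = 1000 * 9.81 * 0.0159290 * 44.7321 = 6990 W
Therefore the hydraulic power required at the pump = 6990 W.


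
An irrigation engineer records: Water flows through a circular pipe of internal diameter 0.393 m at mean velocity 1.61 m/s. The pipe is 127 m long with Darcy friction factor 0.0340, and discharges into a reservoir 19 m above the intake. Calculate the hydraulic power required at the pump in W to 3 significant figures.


Approach: apply continuity + Darcy-Weisbach + hydraulic power, Q = A*v; hf = f*(L/D)*(v^2/(2g)); H = static + hf; P = rho*g*Q*H.
Step 1 — flow rate (continuity, Q = A*v):
  A = pi*(0.393/2)^2 = 0.12130 m^2
  Q = 0.12130 * 1.61 = 0.19530 m^3/s
Step 2 — friction head loss (Darcy-Weisbach):
  hf = 0.0340 * (127/0.393) * (1.61^2 / (2*9.81))
  hf = 1.4516 m
Step 3 — total head: H = 19 + 1.4516 = 20.452 m
Step 4 — hydraulic power (P = rho*g*Q*H):
  P = 1000 * 9.81 * 0.19530 * 20.452 = 39200 W
Therefore the hydraulic power required at the pump = 39200 W.


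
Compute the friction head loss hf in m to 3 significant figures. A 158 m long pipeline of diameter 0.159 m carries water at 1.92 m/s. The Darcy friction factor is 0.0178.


Approach: apply the Darcy-Weisbach equation, hf = f*(L/D)*(v^2/(2g)).
hf = 0.0178 * (158/0.159) * (1.92^2 / (2*9.81))
hf = 3.32 m
Therefore the friction head loss hf = 3.32 m.


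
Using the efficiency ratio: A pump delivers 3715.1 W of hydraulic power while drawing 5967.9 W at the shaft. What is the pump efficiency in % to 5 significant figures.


Approach: apply the efficiency ratio, eta = (P_out/P_in)*100.
eta = (3715.1 / 5967.9) * 100 = 62.251 %
Therefore the pump efficiency = 62.251 %.


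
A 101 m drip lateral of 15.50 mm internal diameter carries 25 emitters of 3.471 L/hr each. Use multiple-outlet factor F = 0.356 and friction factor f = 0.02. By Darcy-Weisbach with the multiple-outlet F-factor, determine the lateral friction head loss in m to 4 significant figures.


Approach: apply Darcy-Weisbach with the multiple-outlet F-factor, Q = n*q/(3600*1000) m^3/s; v = Q/A; hf = F*f*(L/D)*(v^2/(2g)).
Q = 25*3.471/(3600*1000) = 2.41042e-05 m^3/s
A = pi*(15.50e-3/2)^2 = 1.88692e-04 m^2, so v = Q/A = 0.127744 m/s
hf = 0.356*0.02*(101/0.01550)*(0.127744^2/(2*9.81)) = 0.03859 m
Therefore the lateral friction head loss = 0.03859 m.


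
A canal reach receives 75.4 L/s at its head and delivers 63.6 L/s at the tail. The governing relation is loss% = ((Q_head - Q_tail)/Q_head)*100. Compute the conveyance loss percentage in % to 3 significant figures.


loss = ((75.4 - 63.6)/75.4)*100 = 15.6 %
Therefore the conveyance loss percentage = 15.6 %.


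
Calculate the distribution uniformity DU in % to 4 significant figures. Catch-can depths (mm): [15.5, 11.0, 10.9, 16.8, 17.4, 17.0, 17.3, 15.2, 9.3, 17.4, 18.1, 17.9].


Approach: apply the low-quarter distribution uniformity, DU = (mean of lowest quarter of readings / overall mean)*100.
sorted lowest 3 of 12: [9.3, 10.9, 11.0] -> mean = 10.4000 mm
overall mean = 15.3167 mm
DU = (10.4000/15.3167)*100 = 67.90 %
Therefore the distribution uniformity DU = 67.90 %.


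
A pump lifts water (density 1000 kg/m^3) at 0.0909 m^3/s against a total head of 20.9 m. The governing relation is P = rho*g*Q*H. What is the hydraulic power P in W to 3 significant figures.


P = 1000 * 9.81 * 0.0909 * 20.9 = 18600 W
Therefore the hydraulic power P = 18600 W.


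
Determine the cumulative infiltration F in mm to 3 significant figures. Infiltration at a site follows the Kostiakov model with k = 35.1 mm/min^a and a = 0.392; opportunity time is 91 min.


Approach: apply the Kostiakov infiltration equation, F = k*t^a.
F = 35.1 * 91^0.392 = 206 mm
Therefore the cumulative infiltration F = 206 mm.


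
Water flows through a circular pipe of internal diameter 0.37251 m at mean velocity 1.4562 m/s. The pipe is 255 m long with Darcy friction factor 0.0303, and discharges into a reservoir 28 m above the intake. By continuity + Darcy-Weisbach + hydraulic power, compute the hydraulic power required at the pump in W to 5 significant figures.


Approach: apply continuity + Darcy-Weisbach + hydraulic power, Q = A*v; hf = f*(L/D)*(v^2/(2g)); H = static + hf; P = rho*g*Q*H.
Step 1 — flow rate (continuity, Q = A*v):
  A = pi*(0.37251/2)^2 = 0.1089848 m^2
  Q = 0.1089848 * 1.4562 = 0.1587036 m^3/s
Step 2 — friction head loss (Darcy-Weisbach):
  hf = 0.0303 * (255/0.37251) * (1.4562^2 / (2*9.81))
  hf = 2.241754 m
Step 3 — total head: H = 28 + 2.241754 = 30.24175 m
Step 4 — hydraulic power (P = rho*g*Q*H):
  P = 1000 * 9.81 * 0.1587036 * 30.24175 = 47083 W
Therefore the hydraulic power required at the pump = 47083 W.


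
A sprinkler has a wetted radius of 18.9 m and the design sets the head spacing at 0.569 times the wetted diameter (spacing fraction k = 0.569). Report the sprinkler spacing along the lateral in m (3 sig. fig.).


Approach: apply the sprinkler spacing rule (spacing as a fraction of wetted diameter), S = k*(2*R).
S = 0.569 * (2 * 18.9) = 21.5 m
Therefore the sprinkler spacing along the lateral = 21.5 m.


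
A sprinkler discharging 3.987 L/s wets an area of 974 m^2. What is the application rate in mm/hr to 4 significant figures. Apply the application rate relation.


Approach: apply the application rate relation, rate = (Q/A)*3600.
rate = (3.987 / 974) * 3600 = 14.74 mm/hr
Therefore the application rate = 14.74 mm/hr.


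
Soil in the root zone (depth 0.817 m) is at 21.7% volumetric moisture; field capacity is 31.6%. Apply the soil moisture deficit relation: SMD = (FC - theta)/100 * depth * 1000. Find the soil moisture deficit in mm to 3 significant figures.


SMD = (31.6 - 21.7)/100 * 0.817 * 1000 = 80.9 mm
Therefore the soil moisture deficit = 80.9 mm.


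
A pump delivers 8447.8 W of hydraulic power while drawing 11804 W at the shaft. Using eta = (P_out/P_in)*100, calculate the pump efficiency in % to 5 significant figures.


eta = (8447.8 / 11804) * 100 = 71.567 %
Therefore the pump efficiency = 71.567 %.


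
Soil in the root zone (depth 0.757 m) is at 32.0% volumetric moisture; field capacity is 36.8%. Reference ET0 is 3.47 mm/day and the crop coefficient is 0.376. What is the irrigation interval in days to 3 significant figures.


Approach: apply soil-water budget scheduling, SMD = (FC-theta)/100*depth*1000; ETc = ET0*Kc; interval = SMD/ETc.
Step 1 — soil moisture deficit:
  SMD = (36.8 - 32.0)/100 * 0.757 * 1000 = 36.336 mm
Step 2 — daily crop ET (ETc = ET0*Kc):
  ETc = 3.47 * 0.376 = 1.3047 mm/day
Step 3 — irrigation interval (SMD/ETc):
  interval = 36.336 / 1.3047 = 27.8 days
Therefore the irrigation interval = 27.8 days.


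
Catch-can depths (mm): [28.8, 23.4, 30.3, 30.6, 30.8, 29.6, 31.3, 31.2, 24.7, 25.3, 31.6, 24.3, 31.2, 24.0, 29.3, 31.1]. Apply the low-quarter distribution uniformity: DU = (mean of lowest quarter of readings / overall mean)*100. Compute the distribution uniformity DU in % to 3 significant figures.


sorted lowest 4 of 16: [23.4, 24.0, 24.3, 24.7] -> mean = 24.100 mm
overall mean = 28.594 mm
DU = (24.100/28.594)*100 = 84.3 %
Therefore the distribution uniformity DU = 84.3 %.


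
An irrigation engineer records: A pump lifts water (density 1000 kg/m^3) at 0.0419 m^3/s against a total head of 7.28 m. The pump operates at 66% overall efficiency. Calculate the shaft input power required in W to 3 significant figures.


Approach: apply hydraulic power then efficiency conversion, P = rho*g*Q*H; P_in = P/eta.
Step 1 — hydraulic power (P = rho*g*Q*H):
  P = 1000 * 9.81 * 0.0419 * 7.28 = 2992.4 W
Step 2 — input power: P_in = P/eta = 2992.4 / 0.66 = 4530 W
Therefore the shaft input power required = 4530 W.


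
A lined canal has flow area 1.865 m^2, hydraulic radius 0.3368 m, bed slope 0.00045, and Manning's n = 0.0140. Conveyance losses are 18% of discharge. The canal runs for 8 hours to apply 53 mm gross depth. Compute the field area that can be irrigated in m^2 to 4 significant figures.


Approach: apply Manning's equation with a conveyance and depth budget, Q = (1/n)*A*R^(2/3)*S^(1/2); Q_field = Q*(1-loss); Area = Q_field*t/(d/1000).
Step 1 — canal discharge (Manning's equation):
  Q = (1/0.0140) * 1.865 * 0.3368^(2/3) * 0.00045^(1/2) = 1.36795 m^3/s
Step 2 — delivered flow: Q_field = 1.36795*(1 - 18/100) = 1.12172 m^3/s
Step 3 — volume delivered: V = 1.12172 * 8*3600 = 32305.6 m^3
Step 4 — area served: A = V / (depth/1000) = 32305.6 / 0.053 = 609500 m^2
Therefore the field area that can be irrigated = 609500 m^2.


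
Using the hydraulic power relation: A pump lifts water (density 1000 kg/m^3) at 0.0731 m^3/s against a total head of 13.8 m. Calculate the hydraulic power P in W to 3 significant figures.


Approach: apply the hydraulic power relation, P = rho*g*Q*H.
P = 1000 * 9.81 * 0.0731 * 13.8 = 9900 W
Therefore the hydraulic power P = 9900 W.


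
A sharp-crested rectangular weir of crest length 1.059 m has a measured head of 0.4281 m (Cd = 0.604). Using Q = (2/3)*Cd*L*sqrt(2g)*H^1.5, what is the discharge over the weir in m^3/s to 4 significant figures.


Q = (2/3)*0.604*1.059*sqrt(2*9.81)*0.4281^1.5 = 0.5291 m^3/s
Therefore the discharge over the weir = 0.5291 m^3/s.


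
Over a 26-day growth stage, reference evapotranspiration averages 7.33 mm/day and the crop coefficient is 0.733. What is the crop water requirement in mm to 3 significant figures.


Approach: apply the crop water requirement relation, CWR = ET0 * Kc * days.
CWR = 7.33 * 0.733 * 26 = 140 mm
Therefore the crop water requirement = 140 mm.


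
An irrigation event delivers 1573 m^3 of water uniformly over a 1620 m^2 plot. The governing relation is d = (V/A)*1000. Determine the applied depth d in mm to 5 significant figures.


d = (1573 / 1620) * 1000 = 970.99 mm
Therefore the applied depth d = 970.99 mm.


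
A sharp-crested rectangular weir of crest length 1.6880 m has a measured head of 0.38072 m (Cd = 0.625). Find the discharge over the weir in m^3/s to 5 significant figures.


Approach: apply the rectangular weir equation, Q = (2/3)*Cd*L*sqrt(2g)*H^1.5.
Q = (2/3)*0.625*1.6880*sqrt(2*9.81)*0.38072^1.5 = 0.73185 m^3/s
Therefore the discharge over the weir = 0.73185 m^3/s.


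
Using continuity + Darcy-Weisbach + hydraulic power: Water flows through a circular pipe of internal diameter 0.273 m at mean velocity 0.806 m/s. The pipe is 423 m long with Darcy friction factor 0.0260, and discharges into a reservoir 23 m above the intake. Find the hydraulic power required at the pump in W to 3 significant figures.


Approach: apply continuity + Darcy-Weisbach + hydraulic power, Q = A*v; hf = f*(L/D)*(v^2/(2g)); H = static + hf; P = rho*g*Q*H.
Step 1 — flow rate (continuity, Q = A*v):
  A = pi*(0.273/2)^2 = 0.058535 m^2
  Q = 0.058535 * 0.806 = 0.047179 m^3/s
Step 2 — friction head loss (Darcy-Weisbach):
  hf = 0.0260 * (423/0.273) * (0.806^2 / (2*9.81))
  hf = 1.3339 m
Step 3 — total head: H = 23 + 1.3339 = 24.334 m
Step 4 — hydraulic power (P = rho*g*Q*H):
  P = 1000 * 9.81 * 0.047179 * 24.334 = 11300 W
Therefore the hydraulic power required at the pump = 11300 W.


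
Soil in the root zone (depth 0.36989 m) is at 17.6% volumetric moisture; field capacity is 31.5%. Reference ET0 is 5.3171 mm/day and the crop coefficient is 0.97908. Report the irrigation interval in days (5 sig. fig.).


Approach: apply soil-water budget scheduling, SMD = (FC-theta)/100*depth*1000; ETc = ET0*Kc; interval = SMD/ETc.
Step 1 — soil moisture deficit:
  SMD = (31.5 - 17.6)/100 * 0.36989 * 1000 = 51.41471 mm
Step 2 — daily crop ET (ETc = ET0*Kc):
  ETc = 5.3171 * 0.97908 = 5.205866 mm/day
Step 3 — irrigation interval (SMD/ETc):
  interval = 51.41471 / 5.205866 = 9.8763 days
Therefore the irrigation interval = 9.8763 days.


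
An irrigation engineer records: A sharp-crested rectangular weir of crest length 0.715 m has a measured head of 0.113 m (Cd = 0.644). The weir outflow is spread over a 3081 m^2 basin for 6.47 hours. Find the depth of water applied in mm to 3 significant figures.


Approach: apply the rectangular weir equation with a volume-to-depth conversion, Q = (2/3)*Cd*L*sqrt(2g)*H^1.5; d = Q*t/A * 1000.
Step 1 — weir discharge:
  Q = (2/3)*0.644*0.715*sqrt(2*9.81)*0.113^1.5 = 0.051650 m^3/s
Step 2 — volume: V = 0.051650 * 6.47*3600 = 1203.0 m^3
Step 3 — depth: d = V/A * 1000 = 1203.0/3081 * 1000 = 390 mm
Therefore the depth of water applied = 390 mm.


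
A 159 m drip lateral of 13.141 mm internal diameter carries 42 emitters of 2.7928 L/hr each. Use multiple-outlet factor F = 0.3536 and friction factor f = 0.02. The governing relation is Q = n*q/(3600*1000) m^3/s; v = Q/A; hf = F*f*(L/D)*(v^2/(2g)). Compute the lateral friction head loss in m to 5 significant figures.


Q = 42*2.7928/(3600*1000) = 3.258267e-05 m^3/s
A = pi*(13.141e-3/2)^2 = 1.356272e-04 m^2, so v = Q/A = 0.2402370 m/s
hf = 0.3536*0.02*(159/0.013141)*(0.2402370^2/(2*9.81)) = 0.25170 m
Therefore the lateral friction head loss = 0.25170 m.


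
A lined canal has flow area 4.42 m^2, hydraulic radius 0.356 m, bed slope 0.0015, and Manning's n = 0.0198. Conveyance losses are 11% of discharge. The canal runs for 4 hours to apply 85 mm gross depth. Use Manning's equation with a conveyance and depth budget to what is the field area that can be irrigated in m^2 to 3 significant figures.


Approach: apply Manning's equation with a conveyance and depth budget, Q = (1/n)*A*R^(2/3)*S^(1/2); Q_field = Q*(1-loss); Area = Q_field*t/(d/1000).
Step 1 — canal discharge (Manning's equation):
  Q = (1/0.0198) * 4.42 * 0.356^(2/3) * 0.0015^(1/2) = 4.3428 m^3/s
Step 2 — delivered flow: Q_field = 4.3428*(1 - 11/100) = 3.8651 m^3/s
Step 3 — volume delivered: V = 3.8651 * 4*3600 = 55657 m^3
Step 4 — area served: A = V / (depth/1000) = 55657 / 0.085 = 655000 m^2
Therefore the field area that can be irrigated = 655000 m^2.


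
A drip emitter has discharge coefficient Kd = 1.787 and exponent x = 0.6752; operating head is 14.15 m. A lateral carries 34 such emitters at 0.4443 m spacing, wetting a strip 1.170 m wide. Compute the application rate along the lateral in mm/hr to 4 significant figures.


Approach: apply the emitter equation with a lateral mass balance, q = Kd*h^x; Q = n*q; rate = Q/(n*spacing*width).
Step 1 — single emitter flow (q = Kd*h^x):
  q = 1.787 * 14.15^0.6752 = 10.6934 L/hr
Step 2 — total lateral flow: Q = 34 * 10.6934 = 363.575 L/hr
Step 3 — wetted area: A = 34 * 0.4443 * 1.170 = 17.6743 m^2
Step 4 — application rate: Q/A = 363.575/17.6743 = 20.57 mm/hr
Therefore the application rate along the lateral = 20.57 mm/hr.


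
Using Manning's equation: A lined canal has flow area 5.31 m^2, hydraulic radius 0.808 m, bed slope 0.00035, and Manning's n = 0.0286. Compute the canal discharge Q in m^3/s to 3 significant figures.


Approach: apply Manning's equation, Q = (1/n)*A*R^(2/3)*S^(1/2).
Q = (1/0.0286) * 5.31 * 0.808^(2/3) * 0.00035^(1/2) = 3.01 m^3/s
Therefore the canal discharge Q = 3.01 m^3/s.


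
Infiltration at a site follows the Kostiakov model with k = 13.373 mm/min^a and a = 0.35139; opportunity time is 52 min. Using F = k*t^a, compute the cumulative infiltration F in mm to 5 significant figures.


F = 13.373 * 52^0.35139 = 53.606 mm
Therefore the cumulative infiltration F = 53.606 mm.


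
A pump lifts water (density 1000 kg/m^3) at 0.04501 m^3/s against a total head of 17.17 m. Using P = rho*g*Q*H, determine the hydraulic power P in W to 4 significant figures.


P = 1000 * 9.81 * 0.04501 * 17.17 = 7581 W
Therefore the hydraulic power P = 7581 W.


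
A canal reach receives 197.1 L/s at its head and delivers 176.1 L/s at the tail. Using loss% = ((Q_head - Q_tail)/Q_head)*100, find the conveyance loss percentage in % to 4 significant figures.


loss = ((197.1 - 176.1)/197.1)*100 = 10.65 %
Therefore the conveyance loss percentage = 10.65 %.


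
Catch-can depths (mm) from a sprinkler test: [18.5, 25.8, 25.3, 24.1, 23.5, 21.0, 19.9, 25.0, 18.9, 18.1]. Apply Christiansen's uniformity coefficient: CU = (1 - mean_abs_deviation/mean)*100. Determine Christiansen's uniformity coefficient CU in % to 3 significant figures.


mean = 22.010 mm
mean |d_i - mean| = 2.7300 mm
CU = (1 - 2.7300/22.010)*100 = 87.6 %
Therefore Christiansen's uniformity coefficient CU = 87.6 %.


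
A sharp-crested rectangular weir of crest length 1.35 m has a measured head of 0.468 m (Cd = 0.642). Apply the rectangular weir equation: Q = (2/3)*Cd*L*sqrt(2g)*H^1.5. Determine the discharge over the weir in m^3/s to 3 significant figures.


Q = (2/3)*0.642*1.35*sqrt(2*9.81)*0.468^1.5 = 0.819 m^3/s
Therefore the discharge over the weir = 0.819 m^3/s.


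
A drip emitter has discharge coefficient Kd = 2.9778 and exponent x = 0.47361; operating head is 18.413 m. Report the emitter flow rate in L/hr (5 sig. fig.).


Approach: apply the emitter characteristic equation, q = Kd * h^x.
q = 2.9778 * 18.413^0.47361 = 11.832 L/hr
Therefore the emitter flow rate = 11.832 L/hr.


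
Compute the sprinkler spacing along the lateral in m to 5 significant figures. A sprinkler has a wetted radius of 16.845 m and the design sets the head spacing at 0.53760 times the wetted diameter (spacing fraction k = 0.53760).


Approach: apply the sprinkler spacing rule (spacing as a fraction of wetted diameter), S = k*(2*R).
S = 0.53760 * (2 * 16.845) = 18.112 m
Therefore the sprinkler spacing along the lateral = 18.112 m.


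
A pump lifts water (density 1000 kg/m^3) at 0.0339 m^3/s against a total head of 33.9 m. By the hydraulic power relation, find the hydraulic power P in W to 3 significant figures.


Approach: apply the hydraulic power relation, P = rho*g*Q*H.
P = 1000 * 9.81 * 0.0339 * 33.9 = 11300 W
Therefore the hydraulic power P = 11300 W.


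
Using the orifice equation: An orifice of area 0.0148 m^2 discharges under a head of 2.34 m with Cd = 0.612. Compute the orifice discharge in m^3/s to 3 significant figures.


Approach: apply the orifice equation, Q = Cd*A*sqrt(2*g*h).
Q = 0.612 * 0.0148 * sqrt(2*9.81*2.34) = 0.0614 m^3/s
Therefore the orifice discharge = 0.0614 m^3/s.


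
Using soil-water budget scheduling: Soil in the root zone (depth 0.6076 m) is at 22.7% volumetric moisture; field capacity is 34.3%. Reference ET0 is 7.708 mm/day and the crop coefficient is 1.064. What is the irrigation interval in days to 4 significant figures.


Approach: apply soil-water budget scheduling, SMD = (FC-theta)/100*depth*1000; ETc = ET0*Kc; interval = SMD/ETc.
Step 1 — soil moisture deficit:
  SMD = (34.3 - 22.7)/100 * 0.6076 * 1000 = 70.4816 mm
Step 2 — daily crop ET (ETc = ET0*Kc):
  ETc = 7.708 * 1.064 = 8.20131 mm/day
Step 3 — irrigation interval (SMD/ETc):
  interval = 70.4816 / 8.20131 = 8.594 days
Therefore the irrigation interval = 8.594 days.


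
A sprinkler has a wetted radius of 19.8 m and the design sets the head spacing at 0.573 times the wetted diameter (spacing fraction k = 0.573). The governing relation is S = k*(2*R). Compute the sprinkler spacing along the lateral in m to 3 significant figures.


S = 0.573 * (2 * 19.8) = 22.7 m
Therefore the sprinkler spacing along the lateral = 22.7 m.


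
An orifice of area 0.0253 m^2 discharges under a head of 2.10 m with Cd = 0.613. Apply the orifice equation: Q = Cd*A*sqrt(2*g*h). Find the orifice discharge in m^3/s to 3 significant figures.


Q = 0.613 * 0.0253 * sqrt(2*9.81*2.10) = 0.0995 m^3/s
Therefore the orifice discharge = 0.0995 m^3/s.


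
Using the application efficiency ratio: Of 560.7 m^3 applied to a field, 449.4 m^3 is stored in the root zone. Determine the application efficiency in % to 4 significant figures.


Approach: apply the application efficiency ratio, Ea = (stored/applied)*100.
Ea = (449.4/560.7)*100 = 80.15 %
Therefore the application efficiency = 80.15 %.


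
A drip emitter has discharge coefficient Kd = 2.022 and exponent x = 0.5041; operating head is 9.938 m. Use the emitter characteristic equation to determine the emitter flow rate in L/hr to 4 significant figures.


Approach: apply the emitter characteristic equation, q = Kd * h^x.
q = 2.022 * 9.938^0.5041 = 6.435 L/hr
Therefore the emitter flow rate = 6.435 L/hr.


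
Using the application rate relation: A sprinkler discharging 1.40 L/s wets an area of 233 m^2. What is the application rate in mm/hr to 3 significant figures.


Approach: apply the application rate relation, rate = (Q/A)*3600.
rate = (1.40 / 233) * 3600 = 21.6 mm/hr
Therefore the application rate = 21.6 mm/hr.


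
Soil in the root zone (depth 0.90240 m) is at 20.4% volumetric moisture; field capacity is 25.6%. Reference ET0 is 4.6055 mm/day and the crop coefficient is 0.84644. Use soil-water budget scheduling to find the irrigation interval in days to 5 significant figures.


Approach: apply soil-water budget scheduling, SMD = (FC-theta)/100*depth*1000; ETc = ET0*Kc; interval = SMD/ETc.
Step 1 — soil moisture deficit:
  SMD = (25.6 - 20.4)/100 * 0.90240 * 1000 = 46.92480 mm
Step 2 — daily crop ET (ETc = ET0*Kc):
  ETc = 4.6055 * 0.84644 = 3.898279 mm/day
Step 3 — irrigation interval (SMD/ETc):
  interval = 46.92480 / 3.898279 = 12.037 days
Therefore the irrigation interval = 12.037 days.


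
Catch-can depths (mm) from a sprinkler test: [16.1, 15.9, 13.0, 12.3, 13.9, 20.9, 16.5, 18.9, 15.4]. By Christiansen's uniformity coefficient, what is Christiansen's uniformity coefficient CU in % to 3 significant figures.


Approach: apply Christiansen's uniformity coefficient, CU = (1 - mean_abs_deviation/mean)*100.
mean = 15.878 mm
mean |d_i - mean| = 1.9802 mm
CU = (1 - 1.9802/15.878)*100 = 87.5 %
Therefore Christiansen's uniformity coefficient CU = 87.5 %.


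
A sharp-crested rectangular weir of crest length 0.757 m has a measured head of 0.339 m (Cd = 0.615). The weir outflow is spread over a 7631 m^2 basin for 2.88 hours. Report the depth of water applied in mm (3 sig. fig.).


Approach: apply the rectangular weir equation with a volume-to-depth conversion, Q = (2/3)*Cd*L*sqrt(2g)*H^1.5; d = Q*t/A * 1000.
Step 1 — weir discharge:
  Q = (2/3)*0.615*0.757*sqrt(2*9.81)*0.339^1.5 = 0.27135 m^3/s
Step 2 — volume: V = 0.27135 * 2.88*3600 = 2813.4 m^3
Step 3 — depth: d = V/A * 1000 = 2813.4/7631 * 1000 = 369 mm
Therefore the depth of water applied = 369 mm.


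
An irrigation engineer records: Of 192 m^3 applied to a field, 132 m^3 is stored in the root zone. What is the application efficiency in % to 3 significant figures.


Approach: apply the application efficiency ratio, Ea = (stored/applied)*100.
Ea = (132/192)*100 = 68.8 %
Therefore the application efficiency = 68.8 %.


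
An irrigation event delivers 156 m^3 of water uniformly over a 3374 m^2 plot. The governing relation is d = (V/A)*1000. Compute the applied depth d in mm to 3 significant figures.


d = (156 / 3374) * 1000 = 46.2 mm
Therefore the applied depth d = 46.2 mm.


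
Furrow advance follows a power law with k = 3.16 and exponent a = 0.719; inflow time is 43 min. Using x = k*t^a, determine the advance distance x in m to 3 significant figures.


x = 3.16 * 43^0.719 = 47.2 m
Therefore the advance distance x = 47.2 m.


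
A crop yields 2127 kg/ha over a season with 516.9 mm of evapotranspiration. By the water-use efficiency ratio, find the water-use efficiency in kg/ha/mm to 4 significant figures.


Approach: apply the water-use efficiency ratio, WUE = yield/ET.
WUE = 2127 / 516.9 = 4.115 kg/ha/mm
Therefore the water-use efficiency = 4.115 kg/ha/mm.


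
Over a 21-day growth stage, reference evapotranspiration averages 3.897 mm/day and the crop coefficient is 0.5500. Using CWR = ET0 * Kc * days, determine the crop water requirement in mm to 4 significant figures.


CWR = 3.897 * 0.5500 * 21 = 45.01 mm
Therefore the crop water requirement = 45.01 mm.


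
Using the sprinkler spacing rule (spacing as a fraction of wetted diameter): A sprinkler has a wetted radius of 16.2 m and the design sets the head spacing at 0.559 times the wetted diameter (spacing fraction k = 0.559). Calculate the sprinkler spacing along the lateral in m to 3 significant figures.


Approach: apply the sprinkler spacing rule (spacing as a fraction of wetted diameter), S = k*(2*R).
S = 0.559 * (2 * 16.2) = 18.1 m
Therefore the sprinkler spacing along the lateral = 18.1 m.


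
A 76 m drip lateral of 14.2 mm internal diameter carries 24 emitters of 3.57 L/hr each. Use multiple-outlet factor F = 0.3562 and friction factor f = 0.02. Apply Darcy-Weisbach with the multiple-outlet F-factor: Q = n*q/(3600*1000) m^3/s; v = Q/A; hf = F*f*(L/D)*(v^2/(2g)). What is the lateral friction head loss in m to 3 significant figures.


Q = 24*3.57/(3600*1000) = 2.3800e-05 m^3/s
A = pi*(14.2e-3/2)^2 = 1.5837e-04 m^2, so v = Q/A = 0.15028 m/s
hf = 0.3562*0.02*(76/0.0142)*(0.15028^2/(2*9.81)) = 0.0439 m
Therefore the lateral friction head loss = 0.0439 m.


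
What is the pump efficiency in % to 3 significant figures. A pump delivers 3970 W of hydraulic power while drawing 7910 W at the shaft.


Approach: apply the efficiency ratio, eta = (P_out/P_in)*100.
eta = (3970 / 7910) * 100 = 50.2 %
Therefore the pump efficiency = 50.2 %.


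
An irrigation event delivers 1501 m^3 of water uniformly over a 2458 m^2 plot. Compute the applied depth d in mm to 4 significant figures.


Approach: apply depth from volume over area, d = (V/A)*1000.
d = (1501 / 2458) * 1000 = 610.7 mm
Therefore the applied depth d = 610.7 mm.


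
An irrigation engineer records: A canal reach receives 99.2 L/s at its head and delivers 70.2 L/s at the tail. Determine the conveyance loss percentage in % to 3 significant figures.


Approach: apply the conveyance loss ratio, loss% = ((Q_head - Q_tail)/Q_head)*100.
loss = ((99.2 - 70.2)/99.2)*100 = 29.2 %
Therefore the conveyance loss percentage = 29.2 %.


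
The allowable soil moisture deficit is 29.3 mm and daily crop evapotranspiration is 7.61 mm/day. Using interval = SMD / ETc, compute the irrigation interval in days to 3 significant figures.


interval = 29.3 / 7.61 = 3.85 days
Therefore the irrigation interval = 3.85 days.


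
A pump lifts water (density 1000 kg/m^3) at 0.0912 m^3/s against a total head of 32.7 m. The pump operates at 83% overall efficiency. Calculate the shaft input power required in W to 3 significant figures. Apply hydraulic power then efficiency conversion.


Approach: apply hydraulic power then efficiency conversion, P = rho*g*Q*H; P_in = P/eta.
Step 1 — hydraulic power (P = rho*g*Q*H):
  P = 1000 * 9.81 * 0.0912 * 32.7 = 29256 W
Step 2 — input power: P_in = P/eta = 29256 / 0.83 = 35200 W
Therefore the shaft input power required = 35200 W.


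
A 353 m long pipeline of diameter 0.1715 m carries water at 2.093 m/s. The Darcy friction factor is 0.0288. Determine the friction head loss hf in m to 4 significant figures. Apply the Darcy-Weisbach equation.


Approach: apply the Darcy-Weisbach equation, hf = f*(L/D)*(v^2/(2g)).
hf = 0.0288 * (353/0.1715) * (2.093^2 / (2*9.81))
hf = 13.24 m
Therefore the friction head loss hf = 13.24 m.


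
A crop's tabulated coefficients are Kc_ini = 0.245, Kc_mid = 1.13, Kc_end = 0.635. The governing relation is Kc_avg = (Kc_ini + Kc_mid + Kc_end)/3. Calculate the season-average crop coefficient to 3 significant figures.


Kc_avg = (0.245 + 1.13 + 0.635)/3 = 0.670
Therefore the season-average crop coefficient = 0.670.


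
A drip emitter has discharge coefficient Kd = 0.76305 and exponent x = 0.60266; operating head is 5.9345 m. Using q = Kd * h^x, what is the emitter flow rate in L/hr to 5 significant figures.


q = 0.76305 * 5.9345^0.60266 = 2.2317 L/hr
Therefore the emitter flow rate = 2.2317 L/hr.


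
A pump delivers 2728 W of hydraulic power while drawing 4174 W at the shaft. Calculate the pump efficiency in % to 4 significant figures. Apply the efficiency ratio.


Approach: apply the efficiency ratio, eta = (P_out/P_in)*100.
eta = (2728 / 4174) * 100 = 65.36 %
Therefore the pump efficiency = 65.36 %.


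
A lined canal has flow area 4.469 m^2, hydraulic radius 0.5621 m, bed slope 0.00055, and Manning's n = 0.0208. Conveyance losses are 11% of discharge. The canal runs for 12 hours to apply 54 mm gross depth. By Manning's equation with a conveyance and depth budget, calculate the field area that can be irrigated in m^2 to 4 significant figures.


Approach: apply Manning's equation with a conveyance and depth budget, Q = (1/n)*A*R^(2/3)*S^(1/2); Q_field = Q*(1-loss); Area = Q_field*t/(d/1000).
Step 1 — canal discharge (Manning's equation):
  Q = (1/0.0208) * 4.469 * 0.5621^(2/3) * 0.00055^(1/2) = 3.43192 m^3/s
Step 2 — delivered flow: Q_field = 3.43192*(1 - 11/100) = 3.05441 m^3/s
Step 3 — volume delivered: V = 3.05441 * 12*3600 = 131951 m^3
Step 4 — area served: A = V / (depth/1000) = 131951 / 0.054 = 2444000 m^2
Therefore the field area that can be irrigated = 2444000 m^2.


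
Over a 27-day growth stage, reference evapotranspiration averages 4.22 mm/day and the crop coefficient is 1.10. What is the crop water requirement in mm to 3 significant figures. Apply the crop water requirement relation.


Approach: apply the crop water requirement relation, CWR = ET0 * Kc * days.
CWR = 4.22 * 1.10 * 27 = 125 mm
Therefore the crop water requirement = 125 mm.


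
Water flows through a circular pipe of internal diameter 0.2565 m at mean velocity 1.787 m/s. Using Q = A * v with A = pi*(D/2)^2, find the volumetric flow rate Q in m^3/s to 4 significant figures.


A = pi*(0.2565/2)^2 = 0.0516731 m^2
Q = 0.0516731 * 1.787 = 0.09234 m^3/s
Therefore the volumetric flow rate Q = 0.09234 m^3/s.
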